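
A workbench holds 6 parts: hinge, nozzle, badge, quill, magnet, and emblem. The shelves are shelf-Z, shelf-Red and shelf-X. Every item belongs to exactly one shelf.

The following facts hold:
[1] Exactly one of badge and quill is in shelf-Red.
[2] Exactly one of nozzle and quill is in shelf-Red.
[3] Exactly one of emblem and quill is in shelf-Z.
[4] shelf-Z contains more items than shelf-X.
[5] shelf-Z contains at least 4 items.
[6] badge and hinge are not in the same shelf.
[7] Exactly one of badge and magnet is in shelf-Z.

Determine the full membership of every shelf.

shelf-Z = {emblem, hinge, magnet, nozzle}; shelf-Red = {quill}; shelf-X = {badge}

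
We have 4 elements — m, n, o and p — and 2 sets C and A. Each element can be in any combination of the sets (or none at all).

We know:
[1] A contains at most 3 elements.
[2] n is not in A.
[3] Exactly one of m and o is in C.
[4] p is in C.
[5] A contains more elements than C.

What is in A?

A = {m, o, p}

From (2): n ∉ A.
From (4): p ∈ C.
Suppose m ∉ A: no assignment then satisfies all the clues, so m ∈ A.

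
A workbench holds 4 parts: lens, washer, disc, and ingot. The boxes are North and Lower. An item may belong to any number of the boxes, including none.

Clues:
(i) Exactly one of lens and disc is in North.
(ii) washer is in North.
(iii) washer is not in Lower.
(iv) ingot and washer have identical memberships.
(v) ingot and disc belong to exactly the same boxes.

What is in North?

North = {disc, ingot, washer}

From (ii): washer ∈ North.
From (iii): washer ∉ Lower.
(iv): ingot matches washer: ingot ∈ North.
(iv): ingot matches washer: ingot ∉ Lower.
(v): disc matches ingot: disc ∈ North.
(v): disc matches ingot: disc ∉ Lower.
(i) (exactly one): lens ∉ North.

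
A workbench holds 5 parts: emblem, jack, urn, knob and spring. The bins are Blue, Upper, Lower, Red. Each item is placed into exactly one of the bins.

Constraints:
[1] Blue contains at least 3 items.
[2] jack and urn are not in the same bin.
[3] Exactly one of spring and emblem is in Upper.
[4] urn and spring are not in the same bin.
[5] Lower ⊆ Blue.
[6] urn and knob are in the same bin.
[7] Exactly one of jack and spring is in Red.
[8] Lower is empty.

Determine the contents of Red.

Red = {jack}

(8): Lower already has 0, so the rest are out.
Suppose emblem ∈ Red: no assignment then satisfies all the clues, so emblem ∉ Red.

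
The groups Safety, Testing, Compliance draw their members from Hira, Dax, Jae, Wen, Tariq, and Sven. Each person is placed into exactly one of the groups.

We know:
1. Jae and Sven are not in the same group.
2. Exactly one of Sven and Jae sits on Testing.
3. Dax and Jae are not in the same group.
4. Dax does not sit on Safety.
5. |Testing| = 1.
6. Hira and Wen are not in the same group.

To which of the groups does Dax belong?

Dax: Compliance

From (4): Dax ∉ Safety.
Suppose Dax ∈ Testing: no assignment then satisfies all the clues, so Dax ∉ Testing.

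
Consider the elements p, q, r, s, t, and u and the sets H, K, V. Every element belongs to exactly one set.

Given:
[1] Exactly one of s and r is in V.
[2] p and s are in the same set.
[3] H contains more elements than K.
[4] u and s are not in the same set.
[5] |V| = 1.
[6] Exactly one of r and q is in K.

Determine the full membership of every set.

H = {p, s, t}; K = {q, u}; V = {r}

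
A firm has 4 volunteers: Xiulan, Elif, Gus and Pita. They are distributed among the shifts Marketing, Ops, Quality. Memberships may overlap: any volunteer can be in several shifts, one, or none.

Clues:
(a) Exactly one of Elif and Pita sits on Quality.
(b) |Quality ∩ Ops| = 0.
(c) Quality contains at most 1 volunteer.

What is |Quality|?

1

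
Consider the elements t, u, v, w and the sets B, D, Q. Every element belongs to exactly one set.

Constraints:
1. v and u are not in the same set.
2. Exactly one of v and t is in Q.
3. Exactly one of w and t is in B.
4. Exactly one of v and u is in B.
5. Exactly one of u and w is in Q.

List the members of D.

D = {}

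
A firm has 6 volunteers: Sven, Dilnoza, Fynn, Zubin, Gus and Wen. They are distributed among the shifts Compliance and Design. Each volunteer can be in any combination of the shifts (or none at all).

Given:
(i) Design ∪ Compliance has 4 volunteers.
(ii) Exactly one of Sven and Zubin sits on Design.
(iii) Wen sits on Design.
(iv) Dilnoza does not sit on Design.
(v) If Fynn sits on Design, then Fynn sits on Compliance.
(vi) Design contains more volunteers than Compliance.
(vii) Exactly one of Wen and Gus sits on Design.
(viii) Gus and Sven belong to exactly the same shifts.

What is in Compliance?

Compliance = {Dilnoza, Fynn}

From (iii): Wen ∈ Design.
From (iv): Dilnoza ∉ Design.
(vii) (exactly one): Gus ∉ Design.
(viii): Sven matches Gus: Sven ∉ Design.
(ii) (exactly one): Zubin ∈ Design.
Suppose Sven ∈ Compliance: no assignment then satisfies all the clues, so Sven ∉ Compliance.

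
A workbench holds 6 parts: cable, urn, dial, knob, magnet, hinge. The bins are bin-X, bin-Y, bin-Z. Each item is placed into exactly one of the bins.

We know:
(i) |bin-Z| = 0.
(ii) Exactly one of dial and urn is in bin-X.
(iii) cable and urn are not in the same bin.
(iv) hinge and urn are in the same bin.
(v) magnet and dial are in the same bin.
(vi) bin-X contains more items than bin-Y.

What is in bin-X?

bin-X = {cable, dial, knob, magnet}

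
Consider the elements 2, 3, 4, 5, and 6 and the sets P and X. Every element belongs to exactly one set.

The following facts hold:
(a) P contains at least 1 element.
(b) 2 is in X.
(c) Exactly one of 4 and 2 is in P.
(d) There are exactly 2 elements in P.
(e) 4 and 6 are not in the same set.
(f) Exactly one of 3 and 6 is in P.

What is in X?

From (b): 2 ∈ X.
(c) (exactly one): 4 ∈ P.
(e): 6 ∉ P.
(f) (exactly one): 3 ∈ P.
Only one set left: 6 ∈ X.
(d): P already has 2, so the rest are out.
Only one set left: 5 ∈ X.

X = {2, 5, 6}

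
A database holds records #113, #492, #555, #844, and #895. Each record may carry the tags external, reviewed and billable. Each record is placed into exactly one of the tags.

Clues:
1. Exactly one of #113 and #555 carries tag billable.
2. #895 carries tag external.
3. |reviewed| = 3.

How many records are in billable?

1

From (2): #895 ∈ external.
Suppose #113 ∈ external: no assignment then satisfies all the clues, so #113 ∉ external.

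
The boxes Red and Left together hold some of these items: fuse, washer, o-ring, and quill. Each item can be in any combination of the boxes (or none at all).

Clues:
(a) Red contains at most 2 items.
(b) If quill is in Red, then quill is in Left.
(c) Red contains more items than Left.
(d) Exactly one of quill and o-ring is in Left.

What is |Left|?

1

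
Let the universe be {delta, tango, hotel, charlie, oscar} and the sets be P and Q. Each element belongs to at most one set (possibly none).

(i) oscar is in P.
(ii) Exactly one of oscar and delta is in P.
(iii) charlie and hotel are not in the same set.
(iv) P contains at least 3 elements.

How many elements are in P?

From (i): oscar ∈ P.
(ii) (exactly one): delta ∉ P.
Suppose tango ∉ P: no assignment then satisfies all the clues, so tango ∈ P.

3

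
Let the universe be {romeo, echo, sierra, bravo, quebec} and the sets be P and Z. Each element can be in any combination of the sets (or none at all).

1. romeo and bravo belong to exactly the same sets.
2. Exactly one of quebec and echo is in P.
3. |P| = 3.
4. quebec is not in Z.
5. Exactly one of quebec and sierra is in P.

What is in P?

P = {bravo, quebec, romeo}

From (4): quebec ∉ Z.
Suppose romeo ∉ P: no assignment then satisfies all the clues, so romeo ∈ P.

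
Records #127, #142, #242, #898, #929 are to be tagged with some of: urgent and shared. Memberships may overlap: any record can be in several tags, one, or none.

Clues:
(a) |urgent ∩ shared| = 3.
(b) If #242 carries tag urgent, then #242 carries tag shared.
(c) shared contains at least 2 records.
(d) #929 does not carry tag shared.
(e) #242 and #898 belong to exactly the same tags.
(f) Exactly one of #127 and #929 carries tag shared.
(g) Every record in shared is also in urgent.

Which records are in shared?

shared = {#127, #242, #898}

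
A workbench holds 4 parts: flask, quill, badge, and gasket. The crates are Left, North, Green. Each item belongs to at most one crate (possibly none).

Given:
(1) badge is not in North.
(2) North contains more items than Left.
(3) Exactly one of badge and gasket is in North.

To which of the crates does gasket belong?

From (1): badge ∉ North.
(3) (exactly one): gasket ∈ North.

gasket: North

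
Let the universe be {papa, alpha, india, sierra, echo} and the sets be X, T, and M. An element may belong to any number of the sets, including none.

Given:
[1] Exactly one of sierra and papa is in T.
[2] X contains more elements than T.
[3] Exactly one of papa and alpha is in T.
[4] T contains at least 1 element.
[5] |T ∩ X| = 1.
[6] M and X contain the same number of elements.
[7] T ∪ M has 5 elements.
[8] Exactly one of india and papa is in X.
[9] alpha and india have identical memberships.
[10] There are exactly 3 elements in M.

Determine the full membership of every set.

X = {alpha, echo, india}; T = {echo, papa}; M = {alpha, india, sierra}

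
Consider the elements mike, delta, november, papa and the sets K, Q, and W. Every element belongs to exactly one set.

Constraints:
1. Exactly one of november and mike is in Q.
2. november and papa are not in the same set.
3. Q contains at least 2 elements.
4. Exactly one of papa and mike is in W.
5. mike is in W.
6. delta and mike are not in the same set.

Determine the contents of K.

From (5): mike ∈ W.
(1) (exactly one): november ∈ Q.
(2): papa ∉ Q.
(3): only 2 candidates remain for Q, so all are in.
(4) (exactly one): papa ∉ W.
Only one set left: papa ∈ K.

K = {papa}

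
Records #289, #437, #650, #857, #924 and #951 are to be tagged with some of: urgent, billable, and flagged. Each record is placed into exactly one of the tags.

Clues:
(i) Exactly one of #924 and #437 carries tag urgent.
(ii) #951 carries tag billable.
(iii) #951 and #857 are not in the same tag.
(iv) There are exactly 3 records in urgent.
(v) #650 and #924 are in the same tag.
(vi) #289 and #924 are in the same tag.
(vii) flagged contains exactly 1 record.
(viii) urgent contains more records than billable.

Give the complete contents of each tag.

urgent = {#289, #650, #924}; billable = {#437, #951}; flagged = {#857}

From (ii): #951 ∈ billable.
(iii): #857 ∉ billable.
Suppose #289 ∉ urgent: no assignment then satisfies all the clues, so #289 ∈ urgent.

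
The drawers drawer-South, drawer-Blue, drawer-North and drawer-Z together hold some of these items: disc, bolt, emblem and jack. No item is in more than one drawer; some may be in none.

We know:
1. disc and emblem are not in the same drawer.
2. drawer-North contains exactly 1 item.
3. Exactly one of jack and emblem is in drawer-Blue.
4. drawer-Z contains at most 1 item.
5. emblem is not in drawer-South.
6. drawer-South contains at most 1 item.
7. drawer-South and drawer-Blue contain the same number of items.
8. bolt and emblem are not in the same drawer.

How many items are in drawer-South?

1

From (5): emblem ∉ drawer-South.
Suppose disc ∈ drawer-Blue: no assignment then satisfies all the clues, so disc ∉ drawer-Blue.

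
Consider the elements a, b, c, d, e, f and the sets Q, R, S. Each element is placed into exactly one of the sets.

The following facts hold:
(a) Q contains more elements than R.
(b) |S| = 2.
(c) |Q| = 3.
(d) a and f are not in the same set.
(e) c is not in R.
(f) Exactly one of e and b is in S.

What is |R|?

1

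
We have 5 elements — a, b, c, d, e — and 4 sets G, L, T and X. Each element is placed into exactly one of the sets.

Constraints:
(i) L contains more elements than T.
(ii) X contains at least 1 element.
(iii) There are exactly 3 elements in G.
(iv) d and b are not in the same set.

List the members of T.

T = {}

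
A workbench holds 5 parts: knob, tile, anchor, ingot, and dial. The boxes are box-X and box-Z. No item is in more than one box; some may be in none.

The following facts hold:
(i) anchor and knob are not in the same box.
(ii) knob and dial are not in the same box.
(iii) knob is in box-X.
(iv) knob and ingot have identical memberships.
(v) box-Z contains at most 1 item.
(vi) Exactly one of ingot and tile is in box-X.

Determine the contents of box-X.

box-X = {ingot, knob}

From (iii): knob ∈ box-X.
(i): anchor ∉ box-X.
(ii): dial ∉ box-X.
(iv): ingot matches knob: ingot ∈ box-X.
(vi) (exactly one): tile ∉ box-X.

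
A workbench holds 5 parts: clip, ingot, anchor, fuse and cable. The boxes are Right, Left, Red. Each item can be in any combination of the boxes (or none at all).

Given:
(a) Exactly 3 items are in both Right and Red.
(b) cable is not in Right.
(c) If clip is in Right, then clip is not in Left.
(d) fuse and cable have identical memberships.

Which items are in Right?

Right = {anchor, clip, ingot}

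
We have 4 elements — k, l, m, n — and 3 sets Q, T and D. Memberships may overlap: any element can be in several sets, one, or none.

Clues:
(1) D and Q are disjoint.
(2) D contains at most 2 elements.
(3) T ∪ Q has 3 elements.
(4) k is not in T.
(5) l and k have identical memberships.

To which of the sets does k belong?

k: Q

From (4): k ∉ T.
(5): l matches k: l ∉ T.
Suppose k ∉ Q: no assignment then satisfies all the clues, so k ∈ Q.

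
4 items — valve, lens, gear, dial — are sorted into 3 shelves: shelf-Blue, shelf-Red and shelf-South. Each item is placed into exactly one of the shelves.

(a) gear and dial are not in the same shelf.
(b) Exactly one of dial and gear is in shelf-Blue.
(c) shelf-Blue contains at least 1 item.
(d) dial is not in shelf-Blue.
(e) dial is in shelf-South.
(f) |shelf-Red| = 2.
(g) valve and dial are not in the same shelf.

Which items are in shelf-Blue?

shelf-Blue = {gear}

From (d): dial ∉ shelf-Blue.
From (e): dial ∈ shelf-South.
(a): gear ∉ shelf-South.
(b) (exactly one): gear ∈ shelf-Blue.
(f): only 2 candidates remain for shelf-Red, so all are in.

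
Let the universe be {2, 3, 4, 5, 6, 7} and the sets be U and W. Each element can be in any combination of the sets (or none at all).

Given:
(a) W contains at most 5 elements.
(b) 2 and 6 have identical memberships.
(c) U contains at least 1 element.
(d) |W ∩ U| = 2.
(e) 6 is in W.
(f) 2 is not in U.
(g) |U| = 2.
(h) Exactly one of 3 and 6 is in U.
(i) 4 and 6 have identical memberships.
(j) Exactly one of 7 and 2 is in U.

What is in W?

From (e): 6 ∈ W.
From (f): 2 ∉ U.
(b): 6 matches 2: 6 ∉ U.
(b): 2 matches 6: 2 ∈ W.
(h) (exactly one): 3 ∈ U.
(i): 4 matches 6: 4 ∉ U.
(i): 4 matches 6: 4 ∈ W.
(j) (exactly one): 7 ∈ U.
(g): U already has 2, so the rest are out.
Suppose 3 ∉ W: no assignment then satisfies all the clues, so 3 ∈ W.

W = {2, 3, 4, 6, 7}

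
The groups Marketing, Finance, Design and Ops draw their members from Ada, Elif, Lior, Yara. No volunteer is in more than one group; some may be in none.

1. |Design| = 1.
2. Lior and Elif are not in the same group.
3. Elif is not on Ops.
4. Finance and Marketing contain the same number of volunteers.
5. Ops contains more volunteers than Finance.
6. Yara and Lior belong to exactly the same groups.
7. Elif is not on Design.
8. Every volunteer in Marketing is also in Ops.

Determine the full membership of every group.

Marketing = {}; Finance = {}; Design = {Ada}; Ops = {Lior, Yara}

From (3): Elif ∉ Ops.
From (7): Elif ∉ Design.
(8) contrapositive: Elif ∉ Marketing.
Suppose Ada ∈ Marketing: no assignment then satisfies all the clues, so Ada ∉ Marketing.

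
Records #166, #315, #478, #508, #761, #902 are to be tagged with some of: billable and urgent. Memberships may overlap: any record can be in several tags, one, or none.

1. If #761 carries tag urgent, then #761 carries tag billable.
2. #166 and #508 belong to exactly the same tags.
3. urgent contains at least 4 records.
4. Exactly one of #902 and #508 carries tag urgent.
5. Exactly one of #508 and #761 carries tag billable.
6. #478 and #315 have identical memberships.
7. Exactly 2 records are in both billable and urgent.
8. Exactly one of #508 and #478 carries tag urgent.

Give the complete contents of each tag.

billable = {#761, #902}; urgent = {#315, #478, #761, #902}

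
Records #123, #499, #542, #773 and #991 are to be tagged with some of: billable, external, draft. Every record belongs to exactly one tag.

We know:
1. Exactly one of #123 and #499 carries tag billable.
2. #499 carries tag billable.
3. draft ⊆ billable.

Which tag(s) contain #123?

#123: external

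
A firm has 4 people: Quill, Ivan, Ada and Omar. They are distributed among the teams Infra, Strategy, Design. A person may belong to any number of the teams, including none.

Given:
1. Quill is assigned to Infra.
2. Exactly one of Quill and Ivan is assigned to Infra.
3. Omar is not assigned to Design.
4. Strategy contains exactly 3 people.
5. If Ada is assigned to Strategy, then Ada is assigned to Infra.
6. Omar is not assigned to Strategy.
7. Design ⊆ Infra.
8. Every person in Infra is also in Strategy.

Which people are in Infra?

From (1): Quill ∈ Infra.
From (3): Omar ∉ Design.
From (6): Omar ∉ Strategy.
(2) (exactly one): Ivan ∉ Infra.
(4): only 3 candidates remain for Strategy, so all are in.
(5): Ada ∈ Infra.
(7) contrapositive: Ivan ∉ Design.
(8) contrapositive: Omar ∉ Infra.

Infra = {Ada, Quill}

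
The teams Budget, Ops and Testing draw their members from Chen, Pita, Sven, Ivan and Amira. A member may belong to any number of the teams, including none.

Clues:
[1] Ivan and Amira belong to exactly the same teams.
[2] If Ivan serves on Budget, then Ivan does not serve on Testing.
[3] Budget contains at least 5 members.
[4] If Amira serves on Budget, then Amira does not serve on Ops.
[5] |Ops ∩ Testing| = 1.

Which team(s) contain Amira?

Amira: Budget

(3): only 5 candidates remain for Budget, so all are in.
(4): Amira ∉ Ops.
(1): Ivan matches Amira: Ivan ∉ Ops.
(2): Ivan ∉ Testing.
(1): Amira matches Ivan: Amira ∉ Testing.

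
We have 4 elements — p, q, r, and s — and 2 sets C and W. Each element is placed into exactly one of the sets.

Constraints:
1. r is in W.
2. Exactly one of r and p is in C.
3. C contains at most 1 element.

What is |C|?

1

From (1): r ∈ W.
(2) (exactly one): p ∈ C.
(3): C already has 1, so the rest are out.
Only one set left: q ∈ W.
Only one set left: s ∈ W.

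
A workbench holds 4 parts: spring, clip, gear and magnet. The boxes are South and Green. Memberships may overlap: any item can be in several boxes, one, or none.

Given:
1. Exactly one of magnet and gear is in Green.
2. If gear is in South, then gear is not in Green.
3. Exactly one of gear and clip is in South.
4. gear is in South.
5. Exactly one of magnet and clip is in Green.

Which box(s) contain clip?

From (4): gear ∈ South.
(2): gear ∉ Green.
(3) (exactly one): clip ∉ South.
(1) (exactly one): magnet ∈ Green.
(5) (exactly one): clip ∉ Green.

clip: none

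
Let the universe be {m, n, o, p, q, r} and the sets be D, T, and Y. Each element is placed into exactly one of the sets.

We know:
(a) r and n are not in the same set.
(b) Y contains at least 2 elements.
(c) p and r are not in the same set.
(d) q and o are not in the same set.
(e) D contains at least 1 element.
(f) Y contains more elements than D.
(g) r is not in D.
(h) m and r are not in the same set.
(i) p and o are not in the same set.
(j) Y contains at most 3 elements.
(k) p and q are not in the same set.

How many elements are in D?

1

From (g): r ∉ D.
Suppose m ∈ D: no assignment then satisfies all the clues, so m ∉ D.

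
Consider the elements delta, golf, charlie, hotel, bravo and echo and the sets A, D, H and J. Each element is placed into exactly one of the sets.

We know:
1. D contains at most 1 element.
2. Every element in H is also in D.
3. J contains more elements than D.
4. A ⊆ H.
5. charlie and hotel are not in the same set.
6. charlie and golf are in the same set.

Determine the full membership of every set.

A = {}; D = {hotel}; H = {}; J = {bravo, charlie, delta, echo, golf}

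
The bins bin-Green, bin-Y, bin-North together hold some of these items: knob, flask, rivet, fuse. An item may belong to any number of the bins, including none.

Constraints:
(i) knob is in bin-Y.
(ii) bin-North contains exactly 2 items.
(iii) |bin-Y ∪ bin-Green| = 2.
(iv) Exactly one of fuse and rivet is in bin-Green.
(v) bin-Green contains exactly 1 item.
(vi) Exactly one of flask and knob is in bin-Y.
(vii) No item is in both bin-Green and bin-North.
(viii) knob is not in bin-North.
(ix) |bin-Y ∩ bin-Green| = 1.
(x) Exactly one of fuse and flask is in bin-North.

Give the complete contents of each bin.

bin-Green = {fuse}; bin-Y = {fuse, knob}; bin-North = {flask, rivet}

From (i): knob ∈ bin-Y.
From (viii): knob ∉ bin-North.
(vi) (exactly one): flask ∉ bin-Y.
Suppose knob ∈ bin-Green: no assignment then satisfies all the clues, so knob ∉ bin-Green.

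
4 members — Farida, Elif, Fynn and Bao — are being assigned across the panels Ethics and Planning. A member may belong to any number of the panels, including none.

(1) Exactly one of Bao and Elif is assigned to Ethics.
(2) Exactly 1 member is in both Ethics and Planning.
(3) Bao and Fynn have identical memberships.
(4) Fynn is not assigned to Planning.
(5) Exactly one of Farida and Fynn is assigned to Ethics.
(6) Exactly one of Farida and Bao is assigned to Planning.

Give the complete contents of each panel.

From (4): Fynn ∉ Planning.
(3): Bao matches Fynn: Bao ∉ Planning.
(6) (exactly one): Farida ∈ Planning.
Suppose Farida ∉ Ethics: no assignment then satisfies all the clues, so Farida ∈ Ethics.

Ethics = {Elif, Farida}; Planning = {Farida}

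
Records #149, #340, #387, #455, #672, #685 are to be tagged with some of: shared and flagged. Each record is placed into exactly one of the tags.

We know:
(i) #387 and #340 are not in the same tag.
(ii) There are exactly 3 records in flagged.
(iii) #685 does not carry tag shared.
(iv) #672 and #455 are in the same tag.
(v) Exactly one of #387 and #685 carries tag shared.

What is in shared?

shared = {#387, #455, #672}

From (iii): #685 ∉ shared.
(v) (exactly one): #387 ∈ shared.
Only one tag left: #685 ∈ flagged.
(i): #340 ∉ shared.
Only one tag left: #340 ∈ flagged.
Suppose #149 ∈ shared: no assignment then satisfies all the clues, so #149 ∉ shared.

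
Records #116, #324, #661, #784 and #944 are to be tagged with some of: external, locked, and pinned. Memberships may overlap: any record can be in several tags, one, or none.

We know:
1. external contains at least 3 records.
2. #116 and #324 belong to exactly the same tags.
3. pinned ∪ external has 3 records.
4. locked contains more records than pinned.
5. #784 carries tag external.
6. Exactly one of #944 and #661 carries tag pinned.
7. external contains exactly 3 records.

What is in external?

external = {#661, #784, #944}

From (5): #784 ∈ external.
Suppose #116 ∈ external: no assignment then satisfies all the clues, so #116 ∉ external.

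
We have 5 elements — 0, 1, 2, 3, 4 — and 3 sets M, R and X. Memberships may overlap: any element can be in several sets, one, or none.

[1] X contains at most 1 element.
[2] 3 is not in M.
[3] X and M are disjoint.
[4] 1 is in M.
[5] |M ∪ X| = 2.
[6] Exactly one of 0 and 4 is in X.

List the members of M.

M = {1}

From (2): 3 ∉ M.
From (4): 1 ∈ M.
(3) (disjoint): 1 ∉ X.
Suppose 0 ∈ M: no assignment then satisfies all the clues, so 0 ∉ M.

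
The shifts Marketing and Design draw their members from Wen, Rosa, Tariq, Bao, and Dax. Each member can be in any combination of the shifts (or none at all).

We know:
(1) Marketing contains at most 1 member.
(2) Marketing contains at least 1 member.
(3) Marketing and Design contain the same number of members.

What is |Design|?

1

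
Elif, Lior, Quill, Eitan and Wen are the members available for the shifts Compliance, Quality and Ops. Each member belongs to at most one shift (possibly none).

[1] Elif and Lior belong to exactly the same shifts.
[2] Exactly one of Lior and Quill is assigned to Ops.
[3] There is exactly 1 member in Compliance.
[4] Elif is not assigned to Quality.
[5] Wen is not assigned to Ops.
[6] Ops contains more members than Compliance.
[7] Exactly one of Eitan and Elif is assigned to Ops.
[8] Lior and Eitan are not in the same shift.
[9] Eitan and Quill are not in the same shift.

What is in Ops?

From (4): Elif ∉ Quality.
From (5): Wen ∉ Ops.
(1): Lior matches Elif: Lior ∉ Quality.
Suppose Elif ∉ Ops: no assignment then satisfies all the clues, so Elif ∈ Ops.

Ops = {Elif, Lior}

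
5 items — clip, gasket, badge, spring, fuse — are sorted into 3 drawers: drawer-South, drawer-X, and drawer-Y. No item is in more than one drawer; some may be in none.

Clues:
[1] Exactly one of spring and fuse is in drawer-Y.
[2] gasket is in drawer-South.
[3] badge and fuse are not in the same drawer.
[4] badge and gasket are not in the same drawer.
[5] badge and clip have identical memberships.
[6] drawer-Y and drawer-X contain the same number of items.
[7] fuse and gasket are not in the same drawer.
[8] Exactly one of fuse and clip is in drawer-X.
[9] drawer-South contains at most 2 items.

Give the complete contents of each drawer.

drawer-South = {gasket}; drawer-X = {fuse}; drawer-Y = {spring}

From (2): gasket ∈ drawer-South.
(4): badge ∉ drawer-South.
(5): clip matches badge: clip ∉ drawer-South.
(7): fuse ∉ drawer-South.
Suppose clip ∈ drawer-X: no assignment then satisfies all the clues, so clip ∉ drawer-X.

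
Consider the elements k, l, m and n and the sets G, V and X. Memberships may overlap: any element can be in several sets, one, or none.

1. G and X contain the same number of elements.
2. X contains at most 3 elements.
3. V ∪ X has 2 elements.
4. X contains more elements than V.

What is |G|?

2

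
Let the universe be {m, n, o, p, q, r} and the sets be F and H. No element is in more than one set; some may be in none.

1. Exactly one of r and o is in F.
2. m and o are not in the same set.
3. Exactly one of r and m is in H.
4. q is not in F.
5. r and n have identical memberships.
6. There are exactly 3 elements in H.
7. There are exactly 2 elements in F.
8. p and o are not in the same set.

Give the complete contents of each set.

From (4): q ∉ F.
Suppose m ∈ F: no assignment then satisfies all the clues, so m ∉ F.

F = {n, r}; H = {m, p, q}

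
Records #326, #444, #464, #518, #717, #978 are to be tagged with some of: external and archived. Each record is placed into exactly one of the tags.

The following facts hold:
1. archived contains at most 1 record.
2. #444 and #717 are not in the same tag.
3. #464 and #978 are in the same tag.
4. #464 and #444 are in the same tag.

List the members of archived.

archived = {#717}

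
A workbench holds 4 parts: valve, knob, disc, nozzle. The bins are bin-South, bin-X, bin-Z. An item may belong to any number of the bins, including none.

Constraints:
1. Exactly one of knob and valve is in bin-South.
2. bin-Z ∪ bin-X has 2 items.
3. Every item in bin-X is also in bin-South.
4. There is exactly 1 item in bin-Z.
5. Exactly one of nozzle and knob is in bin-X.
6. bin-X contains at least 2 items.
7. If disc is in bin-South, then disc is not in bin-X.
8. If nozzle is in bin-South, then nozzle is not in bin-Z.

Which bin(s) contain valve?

valve: bin-South, bin-X, bin-Z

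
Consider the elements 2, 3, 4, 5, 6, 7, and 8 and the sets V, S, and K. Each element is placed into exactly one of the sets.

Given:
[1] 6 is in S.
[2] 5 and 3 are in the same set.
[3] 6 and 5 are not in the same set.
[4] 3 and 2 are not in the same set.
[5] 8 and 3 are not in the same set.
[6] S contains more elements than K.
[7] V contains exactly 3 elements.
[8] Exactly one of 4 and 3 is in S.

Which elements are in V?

V = {3, 5, 7}

From (1): 6 ∈ S.
(3): 5 ∉ S.
(2): 3 matches 5: 3 ∉ S.
(8) (exactly one): 4 ∈ S.
Suppose 2 ∈ V: no assignment then satisfies all the clues, so 2 ∉ V.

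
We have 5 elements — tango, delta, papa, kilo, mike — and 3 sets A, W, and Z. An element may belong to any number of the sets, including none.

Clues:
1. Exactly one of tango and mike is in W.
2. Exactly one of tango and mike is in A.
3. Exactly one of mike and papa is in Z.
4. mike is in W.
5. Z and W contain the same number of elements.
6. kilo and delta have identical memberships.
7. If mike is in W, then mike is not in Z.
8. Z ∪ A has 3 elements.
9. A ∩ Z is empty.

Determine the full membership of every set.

A = {mike}; W = {mike, papa}; Z = {papa, tango}

From (4): mike ∈ W.
(1) (exactly one): tango ∉ W.
(7): mike ∉ Z.
(3) (exactly one): papa ∈ Z.
(9) (disjoint): papa ∉ A.
Suppose tango ∈ A: no assignment then satisfies all the clues, so tango ∉ A.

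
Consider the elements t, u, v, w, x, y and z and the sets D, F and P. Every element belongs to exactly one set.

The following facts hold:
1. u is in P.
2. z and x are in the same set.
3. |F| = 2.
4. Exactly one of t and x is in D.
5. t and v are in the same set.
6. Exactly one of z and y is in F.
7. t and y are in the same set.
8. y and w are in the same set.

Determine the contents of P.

P = {u}

From (1): u ∈ P.
Suppose t ∈ P: no assignment then satisfies all the clues, so t ∉ P.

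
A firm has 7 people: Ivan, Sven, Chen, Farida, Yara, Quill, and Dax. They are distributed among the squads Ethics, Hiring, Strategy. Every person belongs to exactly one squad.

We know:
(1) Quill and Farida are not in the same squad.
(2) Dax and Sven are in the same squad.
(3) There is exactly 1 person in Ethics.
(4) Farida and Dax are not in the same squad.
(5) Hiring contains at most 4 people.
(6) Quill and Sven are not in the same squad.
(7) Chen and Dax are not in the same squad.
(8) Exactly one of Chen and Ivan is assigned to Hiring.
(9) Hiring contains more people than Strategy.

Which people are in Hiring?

Hiring = {Dax, Ivan, Sven, Yara}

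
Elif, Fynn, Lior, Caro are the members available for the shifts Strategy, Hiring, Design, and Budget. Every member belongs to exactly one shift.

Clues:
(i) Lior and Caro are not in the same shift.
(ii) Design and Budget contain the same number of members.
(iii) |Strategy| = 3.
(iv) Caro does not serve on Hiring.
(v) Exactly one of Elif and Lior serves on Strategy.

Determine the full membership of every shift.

From (iv): Caro ∉ Hiring.
Suppose Elif ∉ Strategy: no assignment then satisfies all the clues, so Elif ∈ Strategy.

Strategy = {Caro, Elif, Fynn}; Hiring = {Lior}; Design = {}; Budget = {}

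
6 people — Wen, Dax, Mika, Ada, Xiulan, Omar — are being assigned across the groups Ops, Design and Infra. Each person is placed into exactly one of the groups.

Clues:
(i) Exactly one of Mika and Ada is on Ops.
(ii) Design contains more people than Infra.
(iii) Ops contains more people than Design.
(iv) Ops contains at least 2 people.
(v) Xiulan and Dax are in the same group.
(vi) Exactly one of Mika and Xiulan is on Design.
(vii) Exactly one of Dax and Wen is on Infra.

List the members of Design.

Design = {Mika, Omar}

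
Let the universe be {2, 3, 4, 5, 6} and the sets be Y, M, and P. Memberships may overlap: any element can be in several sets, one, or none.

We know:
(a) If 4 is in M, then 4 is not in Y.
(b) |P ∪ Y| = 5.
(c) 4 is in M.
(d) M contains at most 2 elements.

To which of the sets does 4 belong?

4: M, P

From (c): 4 ∈ M.
(a): 4 ∉ Y.
Suppose 4 ∉ P: no assignment then satisfies all the clues, so 4 ∈ P.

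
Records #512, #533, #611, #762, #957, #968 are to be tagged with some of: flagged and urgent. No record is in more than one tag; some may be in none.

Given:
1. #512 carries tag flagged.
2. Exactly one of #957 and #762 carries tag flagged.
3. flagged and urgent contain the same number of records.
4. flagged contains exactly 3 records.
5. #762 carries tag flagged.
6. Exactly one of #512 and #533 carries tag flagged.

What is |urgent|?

From (1): #512 ∈ flagged.
From (5): #762 ∈ flagged.
(2) (exactly one): #957 ∉ flagged.
(6) (exactly one): #533 ∉ flagged.
Suppose #533 ∉ urgent: no assignment then satisfies all the clues, so #533 ∈ urgent.

3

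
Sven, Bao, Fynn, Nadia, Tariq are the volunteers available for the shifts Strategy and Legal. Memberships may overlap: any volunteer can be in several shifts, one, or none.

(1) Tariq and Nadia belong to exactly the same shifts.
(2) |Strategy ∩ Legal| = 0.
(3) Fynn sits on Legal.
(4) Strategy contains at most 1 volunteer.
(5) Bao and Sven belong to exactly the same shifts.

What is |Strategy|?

0

From (3): Fynn ∈ Legal.
Suppose Sven ∈ Strategy: no assignment then satisfies all the clues, so Sven ∉ Strategy.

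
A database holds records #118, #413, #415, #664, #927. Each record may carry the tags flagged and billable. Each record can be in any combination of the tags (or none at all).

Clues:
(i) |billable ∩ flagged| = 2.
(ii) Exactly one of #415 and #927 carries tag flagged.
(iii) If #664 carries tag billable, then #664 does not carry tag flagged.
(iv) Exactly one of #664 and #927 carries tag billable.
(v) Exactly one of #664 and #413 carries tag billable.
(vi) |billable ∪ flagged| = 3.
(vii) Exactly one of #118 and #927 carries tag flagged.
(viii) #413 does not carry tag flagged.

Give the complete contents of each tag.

flagged = {#118, #415}; billable = {#118, #415, #664}

From (viii): #413 ∉ flagged.
Suppose #118 ∉ flagged: no assignment then satisfies all the clues, so #118 ∈ flagged.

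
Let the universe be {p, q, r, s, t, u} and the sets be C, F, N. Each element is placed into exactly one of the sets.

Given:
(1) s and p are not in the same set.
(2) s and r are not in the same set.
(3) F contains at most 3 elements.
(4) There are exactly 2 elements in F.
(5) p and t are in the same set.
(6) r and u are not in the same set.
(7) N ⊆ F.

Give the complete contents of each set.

C = {p, q, r, t}; F = {s, u}; N = {}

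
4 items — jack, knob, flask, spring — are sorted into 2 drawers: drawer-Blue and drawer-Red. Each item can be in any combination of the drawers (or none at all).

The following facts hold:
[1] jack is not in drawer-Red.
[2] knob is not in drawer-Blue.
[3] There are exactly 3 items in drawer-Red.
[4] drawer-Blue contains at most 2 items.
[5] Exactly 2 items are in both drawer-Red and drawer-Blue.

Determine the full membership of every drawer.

drawer-Blue = {flask, spring}; drawer-Red = {flask, knob, spring}

From (1): jack ∉ drawer-Red.
From (2): knob ∉ drawer-Blue.
(3): only 3 candidates remain for drawer-Red, so all are in.
Suppose jack ∈ drawer-Blue: no assignment then satisfies all the clues, so jack ∉ drawer-Blue.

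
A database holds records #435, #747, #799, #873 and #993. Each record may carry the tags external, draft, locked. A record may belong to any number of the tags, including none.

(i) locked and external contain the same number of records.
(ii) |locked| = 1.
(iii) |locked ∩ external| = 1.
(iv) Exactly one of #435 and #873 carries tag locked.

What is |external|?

1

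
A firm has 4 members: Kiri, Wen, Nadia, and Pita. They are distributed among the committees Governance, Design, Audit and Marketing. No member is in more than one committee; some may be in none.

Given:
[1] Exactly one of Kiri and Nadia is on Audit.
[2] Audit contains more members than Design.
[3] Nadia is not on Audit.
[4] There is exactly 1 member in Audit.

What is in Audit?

Audit = {Kiri}

From (3): Nadia ∉ Audit.
(1) (exactly one): Kiri ∈ Audit.
(4): Audit already has 1, so the rest are out.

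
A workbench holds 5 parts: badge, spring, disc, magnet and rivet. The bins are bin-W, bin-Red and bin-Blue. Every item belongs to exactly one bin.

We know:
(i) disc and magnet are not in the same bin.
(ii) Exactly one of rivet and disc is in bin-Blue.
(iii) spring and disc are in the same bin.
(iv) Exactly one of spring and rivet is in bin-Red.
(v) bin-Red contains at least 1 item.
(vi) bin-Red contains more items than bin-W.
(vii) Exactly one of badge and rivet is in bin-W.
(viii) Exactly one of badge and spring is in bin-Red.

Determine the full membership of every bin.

bin-W = {badge}; bin-Red = {disc, spring}; bin-Blue = {magnet, rivet}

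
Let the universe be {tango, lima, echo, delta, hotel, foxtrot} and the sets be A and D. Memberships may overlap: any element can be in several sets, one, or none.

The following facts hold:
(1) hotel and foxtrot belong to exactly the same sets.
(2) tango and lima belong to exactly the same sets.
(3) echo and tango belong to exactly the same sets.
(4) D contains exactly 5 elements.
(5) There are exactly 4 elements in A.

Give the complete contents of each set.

A = {delta, echo, lima, tango}; D = {echo, foxtrot, hotel, lima, tango}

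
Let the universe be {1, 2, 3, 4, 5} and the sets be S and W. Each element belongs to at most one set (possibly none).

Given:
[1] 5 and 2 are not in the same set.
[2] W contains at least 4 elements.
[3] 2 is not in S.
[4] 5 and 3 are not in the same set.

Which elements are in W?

From (3): 2 ∉ S.
Suppose 1 ∉ W: no assignment then satisfies all the clues, so 1 ∈ W.

W = {1, 2, 3, 4}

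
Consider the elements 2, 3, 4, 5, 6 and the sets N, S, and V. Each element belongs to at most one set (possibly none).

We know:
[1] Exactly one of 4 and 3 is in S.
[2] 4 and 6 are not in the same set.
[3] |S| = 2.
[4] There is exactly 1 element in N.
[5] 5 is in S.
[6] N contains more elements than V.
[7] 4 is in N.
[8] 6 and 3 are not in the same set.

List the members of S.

S = {3, 5}

From (5): 5 ∈ S.
From (7): 4 ∈ N.
(1) (exactly one): 3 ∈ S.
(2): 6 ∉ N.
(3): S already has 2, so the rest are out.
(4): N already has 1, so the rest are out.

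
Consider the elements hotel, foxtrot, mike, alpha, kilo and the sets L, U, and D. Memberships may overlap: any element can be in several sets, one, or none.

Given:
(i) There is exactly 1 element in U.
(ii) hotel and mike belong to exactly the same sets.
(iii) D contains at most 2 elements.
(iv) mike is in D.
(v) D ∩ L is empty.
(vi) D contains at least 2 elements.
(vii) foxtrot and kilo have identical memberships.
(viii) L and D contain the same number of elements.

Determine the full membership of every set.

L = {foxtrot, kilo}; U = {alpha}; D = {hotel, mike}

From (iv): mike ∈ D.
(ii): hotel matches mike: hotel ∈ D.
(iii): D already has 2, so the rest are out.
(v) (disjoint): hotel ∉ L.
(v) (disjoint): mike ∉ L.
Suppose hotel ∈ U: no assignment then satisfies all the clues, so hotel ∉ U.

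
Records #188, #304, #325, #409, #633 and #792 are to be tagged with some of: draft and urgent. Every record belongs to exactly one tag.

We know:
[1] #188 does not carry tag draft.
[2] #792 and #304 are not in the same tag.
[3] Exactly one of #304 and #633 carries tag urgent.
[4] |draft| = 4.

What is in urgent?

urgent = {#188, #304}

From (1): #188 ∉ draft.
Only one tag left: #188 ∈ urgent.
Suppose #304 ∉ urgent: no assignment then satisfies all the clues, so #304 ∈ urgent.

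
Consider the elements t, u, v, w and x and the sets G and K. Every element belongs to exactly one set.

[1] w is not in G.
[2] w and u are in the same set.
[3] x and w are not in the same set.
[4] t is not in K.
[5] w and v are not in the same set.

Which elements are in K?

From (1): w ∉ G.
From (4): t ∉ K.
(2): u matches w: u ∉ G.
Only one set left: t ∈ G.
Only one set left: u ∈ K.
Only one set left: w ∈ K.
(3): x ∉ K.
(5): v ∉ K.
Only one set left: v ∈ G.
Only one set left: x ∈ G.

K = {u, w}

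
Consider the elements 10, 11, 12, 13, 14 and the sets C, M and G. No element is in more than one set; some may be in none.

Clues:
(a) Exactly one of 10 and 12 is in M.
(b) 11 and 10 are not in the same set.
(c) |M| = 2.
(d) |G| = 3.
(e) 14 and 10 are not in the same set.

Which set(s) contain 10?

10: M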